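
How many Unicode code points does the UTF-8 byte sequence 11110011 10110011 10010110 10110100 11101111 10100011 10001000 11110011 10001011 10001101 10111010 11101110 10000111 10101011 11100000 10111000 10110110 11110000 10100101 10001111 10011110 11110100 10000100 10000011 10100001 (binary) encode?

Byte at offset 0: 0xF3 = 11110011 → 4-byte char (#1). Advance 4.
Byte at offset 4: 0xEF = 11101111 → 3-byte char (#2). Advance 3.
Byte at offset 7: 0xF3 = 11110011 → 4-byte char (#3). Advance 4.
Byte at offset 11: 0xEE = 11101110 → 3-byte char (#4). Advance 3.
Byte at offset 14: 0xE0 = 11100000 → 3-byte char (#5). Advance 3.
Byte at offset 17: 0xF0 = 11110000 → 4-byte char (#6). Advance 4.
Byte at offset 21: 0xF4 = 11110100 → 4-byte char (#7). Advance 4.
Reached end at offset 25 after 7 code points.

7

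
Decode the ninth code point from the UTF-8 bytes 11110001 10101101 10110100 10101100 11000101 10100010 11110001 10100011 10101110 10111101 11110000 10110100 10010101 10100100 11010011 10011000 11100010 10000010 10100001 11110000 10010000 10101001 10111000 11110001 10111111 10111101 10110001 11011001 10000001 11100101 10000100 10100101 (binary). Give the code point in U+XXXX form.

Offset 0: leading byte 0xF1 = 11110001 → 4-byte char #1 = F1 AD B4 AC.
Offset 4: leading byte 0xC5 = 11000101 → 2-byte char #2 = C5 A2.
Offset 6: leading byte 0xF1 = 11110001 → 4-byte char #3 = F1 A3 AE BD.
Offset 10: leading byte 0xF0 = 11110000 → 4-byte char #4 = F0 B4 95 A4.
Offset 14: leading byte 0xD3 = 11010011 → 2-byte char #5 = D3 98.
Offset 16: leading byte 0xE2 = 11100010 → 3-byte char #6 = E2 82 A1.
Offset 19: leading byte 0xF0 = 11110000 → 4-byte char #7 = F0 90 A9 B8.
Offset 23: leading byte 0xF1 = 11110001 → 4-byte char #8 = F1 BF BD B1.
Offset 27: leading byte 0xD9 = 11011001 → 2-byte char #9 = D9 81.
Leading byte 0xD9 = 11011001 matches 110xxxxx → 2-byte sequence.
Byte 1: 0xD9 = 11011001, payload 11001 (5 bits).
Byte 2: 0x81 = 10000001 (10xxxxxx ✓), payload 000001.
Concatenate: 11001000001 = 0x641 (11 bits → U+0641).

U+0641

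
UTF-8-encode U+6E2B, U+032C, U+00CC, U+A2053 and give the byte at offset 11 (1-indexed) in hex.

1-indexed offset 11 is 0-indexed offset 10.
U+6E2B → 3-byte form E6 B8 AB at offsets 0–2.
U+032C → 2-byte form CC AC at offsets 3–4.
U+00CC → 2-byte form C3 8C at offsets 5–6.
U+A2053 → 4-byte form F2 A2 81 93 at offsets 7–10.
Offset 10 falls in char 4's range; it's byte 4 of F2 A2 81 93 = 0x93.

0x93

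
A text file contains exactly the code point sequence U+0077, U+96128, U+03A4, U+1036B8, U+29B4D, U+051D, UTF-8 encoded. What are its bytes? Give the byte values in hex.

77 F2 96 84 A8 CE A4 F4 83 9A B8 F0 A9 AD 8D D4 9D

U+0077: 1-byte form → 77.
U+96128: 4-byte form → F2 96 84 A8.
U+03A4: 2-byte form → CE A4.
U+1036B8: 4-byte form → F4 83 9A B8.
U+29B4D: 4-byte form → F0 A9 AD 8D.
U+051D: 2-byte form → D4 9D.
Concatenated (17 bytes): 77 F2 96 84 A8 CE A4 F4 83 9A B8 F0 A9 AD 8D D4 9D.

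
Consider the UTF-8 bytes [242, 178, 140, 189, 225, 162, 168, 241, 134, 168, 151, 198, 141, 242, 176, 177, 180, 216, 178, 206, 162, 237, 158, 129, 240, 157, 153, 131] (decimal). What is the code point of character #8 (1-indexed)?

Offset 0: leading byte 0xF2 = 11110010 → 4-byte char #1 = F2 B2 8C BD.
Offset 4: leading byte 0xE1 = 11100001 → 3-byte char #2 = E1 A2 A8.
Offset 7: leading byte 0xF1 = 11110001 → 4-byte char #3 = F1 86 A8 97.
Offset 11: leading byte 0xC6 = 11000110 → 2-byte char #4 = C6 8D.
Offset 13: leading byte 0xF2 = 11110010 → 4-byte char #5 = F2 B0 B1 B4.
Offset 17: leading byte 0xD8 = 11011000 → 2-byte char #6 = D8 B2.
Offset 19: leading byte 0xCE = 11001110 → 2-byte char #7 = CE A2.
Offset 21: leading byte 0xED = 11101101 → 3-byte char #8 = ED 9E 81.
Leading byte 0xED = 11101101 matches 1110xxxx → 3-byte sequence.
Byte 1: 0xED = 11101101, payload 1101 (4 bits).
Byte 2: 0x9E = 10011110 (10xxxxxx ✓), payload 011110.
Byte 3: 0x81 = 10000001 (10xxxxxx ✓), payload 000001.
Concatenate: 1101011110000001 = 0xD781 (16 bits → U+D781).

U+D781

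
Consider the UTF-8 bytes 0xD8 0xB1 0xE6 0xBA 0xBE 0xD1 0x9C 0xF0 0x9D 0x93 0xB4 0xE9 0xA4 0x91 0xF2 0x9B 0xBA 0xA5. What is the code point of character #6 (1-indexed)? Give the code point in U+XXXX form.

Offset 0: leading byte 0xD8 = 11011000 → 2-byte char #1 = D8 B1.
Offset 2: leading byte 0xE6 = 11100110 → 3-byte char #2 = E6 BA BE.
Offset 5: leading byte 0xD1 = 11010001 → 2-byte char #3 = D1 9C.
Offset 7: leading byte 0xF0 = 11110000 → 4-byte char #4 = F0 9D 93 B4.
Offset 11: leading byte 0xE9 = 11101001 → 3-byte char #5 = E9 A4 91.
Offset 14: leading byte 0xF2 = 11110010 → 4-byte char #6 = F2 9B BA A5.
Leading byte 0xF2 = 11110010 matches 11110xxx → 4-byte sequence.
Byte 1: 0xF2 = 11110010, payload 010 (3 bits).
Byte 2: 0x9B = 10011011 (10xxxxxx ✓), payload 011011.
Byte 3: 0xBA = 10111010 (10xxxxxx ✓), payload 111010.
Byte 4: 0xA5 = 10100101 (10xxxxxx ✓), payload 100101.
Concatenate: 010011011111010100101 = 0x9BEA5 (21 bits → U+9BEA5).

U+9BEA5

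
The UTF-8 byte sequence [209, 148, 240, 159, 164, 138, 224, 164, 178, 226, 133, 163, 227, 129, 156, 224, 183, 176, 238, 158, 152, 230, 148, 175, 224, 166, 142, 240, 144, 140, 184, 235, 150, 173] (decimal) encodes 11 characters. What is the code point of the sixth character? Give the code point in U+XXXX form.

Offset 0: leading byte 0xD1 = 11010001 → 2-byte char #1 = D1 94.
Offset 2: leading byte 0xF0 = 11110000 → 4-byte char #2 = F0 9F A4 8A.
Offset 6: leading byte 0xE0 = 11100000 → 3-byte char #3 = E0 A4 B2.
Offset 9: leading byte 0xE2 = 11100010 → 3-byte char #4 = E2 85 A3.
Offset 12: leading byte 0xE3 = 11100011 → 3-byte char #5 = E3 81 9C.
Offset 15: leading byte 0xE0 = 11100000 → 3-byte char #6 = E0 B7 B0.
Leading byte 0xE0 = 11100000 matches 1110xxxx → 3-byte sequence.
Byte 1: 0xE0 = 11100000, payload 0000 (4 bits).
Byte 2: 0xB7 = 10110111 (10xxxxxx ✓), payload 110111.
Byte 3: 0xB0 = 10110000 (10xxxxxx ✓), payload 110000.
Concatenate: 0000110111110000 = 0xDF0 (16 bits → U+0DF0).

U+0DF0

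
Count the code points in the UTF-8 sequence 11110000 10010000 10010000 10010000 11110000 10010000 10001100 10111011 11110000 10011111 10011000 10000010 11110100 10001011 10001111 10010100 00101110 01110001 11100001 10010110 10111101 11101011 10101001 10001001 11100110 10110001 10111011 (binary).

Byte at offset 0: 0xF0 = 11110000 → 4-byte char (#1). Advance 4.
Byte at offset 4: 0xF0 = 11110000 → 4-byte char (#2). Advance 4.
Byte at offset 8: 0xF0 = 11110000 → 4-byte char (#3). Advance 4.
Byte at offset 12: 0xF4 = 11110100 → 4-byte char (#4). Advance 4.
Byte at offset 16: 0x2E = 00101110 → 1-byte char (#5). Advance 1.
Byte at offset 17: 0x71 = 01110001 → 1-byte char (#6). Advance 1.
Byte at offset 18: 0xE1 = 11100001 → 3-byte char (#7). Advance 3.
Byte at offset 21: 0xEB = 11101011 → 3-byte char (#8). Advance 3.
Byte at offset 24: 0xE6 = 11100110 → 3-byte char (#9). Advance 3.
Reached end at offset 27 after 9 code points.

9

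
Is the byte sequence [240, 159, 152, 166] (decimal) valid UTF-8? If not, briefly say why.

Leading byte 0xF0 = 11110000 → 4-byte form.
Continuation bytes 0x9F=10011111, 0x98=10011000, 0xA6=10100110 all match 10xxxxxx.
Decoded value 0x1F626 is ≥ 0x10000 (shortest form) and not a surrogate.

valid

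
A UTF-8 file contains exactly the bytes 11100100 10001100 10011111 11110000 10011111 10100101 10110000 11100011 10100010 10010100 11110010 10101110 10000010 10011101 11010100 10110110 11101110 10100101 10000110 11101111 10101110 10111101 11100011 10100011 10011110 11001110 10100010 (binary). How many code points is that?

9

Byte at offset 0: 0xE4 = 11100100 → 3-byte char (#1). Advance 3.
Byte at offset 3: 0xF0 = 11110000 → 4-byte char (#2). Advance 4.
Byte at offset 7: 0xE3 = 11100011 → 3-byte char (#3). Advance 3.
Byte at offset 10: 0xF2 = 11110010 → 4-byte char (#4). Advance 4.
Byte at offset 14: 0xD4 = 11010100 → 2-byte char (#5). Advance 2.
Byte at offset 16: 0xEE = 11101110 → 3-byte char (#6). Advance 3.
Byte at offset 19: 0xEF = 11101111 → 3-byte char (#7). Advance 3.
Byte at offset 22: 0xE3 = 11100011 → 3-byte char (#8). Advance 3.
Byte at offset 25: 0xCE = 11001110 → 2-byte char (#9). Advance 2.
Reached end at offset 27 after 9 code points.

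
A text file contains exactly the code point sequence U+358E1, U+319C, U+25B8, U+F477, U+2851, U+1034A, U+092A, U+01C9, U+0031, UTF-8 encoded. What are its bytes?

F0 B5 A3 A1 E3 86 9C E2 96 B8 EF 91 B7 E2 A1 91 F0 90 8D 8A E0 A4 AA C7 89 31

U+358E1: 4-byte form → F0 B5 A3 A1.
U+319C: 3-byte form → E3 86 9C.
U+25B8: 3-byte form → E2 96 B8.
U+F477: 3-byte form → EF 91 B7.
U+2851: 3-byte form → E2 A1 91.
U+1034A: 4-byte form → F0 90 8D 8A.
U+092A: 3-byte form → E0 A4 AA.
U+01C9: 2-byte form → C7 89.
U+0031: 1-byte form → 31.
Concatenated (26 bytes): F0 B5 A3 A1 E3 86 9C E2 96 B8 EF 91 B7 E2 A1 91 F0 90 8D 8A E0 A4 AA C7 89 31.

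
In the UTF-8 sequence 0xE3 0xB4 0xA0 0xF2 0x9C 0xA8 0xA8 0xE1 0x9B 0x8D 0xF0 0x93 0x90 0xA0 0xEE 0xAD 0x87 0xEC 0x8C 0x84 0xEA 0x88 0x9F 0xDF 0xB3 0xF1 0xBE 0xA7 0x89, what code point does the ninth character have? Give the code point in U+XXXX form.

Offset 0: leading byte 0xE3 = 11100011 → 3-byte char #1 = E3 B4 A0.
Offset 3: leading byte 0xF2 = 11110010 → 4-byte char #2 = F2 9C A8 A8.
Offset 7: leading byte 0xE1 = 11100001 → 3-byte char #3 = E1 9B 8D.
Offset 10: leading byte 0xF0 = 11110000 → 4-byte char #4 = F0 93 90 A0.
Offset 14: leading byte 0xEE = 11101110 → 3-byte char #5 = EE AD 87.
Offset 17: leading byte 0xEC = 11101100 → 3-byte char #6 = EC 8C 84.
Offset 20: leading byte 0xEA = 11101010 → 3-byte char #7 = EA 88 9F.
Offset 23: leading byte 0xDF = 11011111 → 2-byte char #8 = DF B3.
Offset 25: leading byte 0xF1 = 11110001 → 4-byte char #9 = F1 BE A7 89.
Leading byte 0xF1 = 11110001 matches 11110xxx → 4-byte sequence.
Byte 1: 0xF1 = 11110001, payload 001 (3 bits).
Byte 2: 0xBE = 10111110 (10xxxxxx ✓), payload 111110.
Byte 3: 0xA7 = 10100111 (10xxxxxx ✓), payload 100111.
Byte 4: 0x89 = 10001001 (10xxxxxx ✓), payload 001001.
Concatenate: 001111110100111001001 = 0x7E9C9 (21 bits → U+7E9C9).

U+7E9C9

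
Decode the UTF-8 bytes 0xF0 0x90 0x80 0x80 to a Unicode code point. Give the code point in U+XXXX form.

Leading byte 0xF0 = 11110000 matches 11110xxx → 4-byte sequence.
Byte 1: 0xF0 = 11110000, payload 000 (3 bits).
Byte 2: 0x90 = 10010000 (10xxxxxx ✓), payload 010000.
Byte 3: 0x80 = 10000000 (10xxxxxx ✓), payload 000000.
Byte 4: 0x80 = 10000000 (10xxxxxx ✓), payload 000000.
Concatenate: 000010000000000000000 = 0x10000 (21 bits → U+10000).

U+10000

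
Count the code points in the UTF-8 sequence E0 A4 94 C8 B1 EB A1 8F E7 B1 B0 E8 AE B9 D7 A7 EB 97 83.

7

Byte at offset 0: 0xE0 = 11100000 → 3-byte char (#1). Advance 3.
Byte at offset 3: 0xC8 = 11001000 → 2-byte char (#2). Advance 2.
Byte at offset 5: 0xEB = 11101011 → 3-byte char (#3). Advance 3.
Byte at offset 8: 0xE7 = 11100111 → 3-byte char (#4). Advance 3.
Byte at offset 11: 0xE8 = 11101000 → 3-byte char (#5). Advance 3.
Byte at offset 14: 0xD7 = 11010111 → 2-byte char (#6). Advance 2.
Byte at offset 16: 0xEB = 11101011 → 3-byte char (#7). Advance 3.
Reached end at offset 19 after 7 code points.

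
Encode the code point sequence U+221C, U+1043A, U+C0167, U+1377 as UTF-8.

U+221C: 3-byte form → E2 88 9C.
U+1043A: 4-byte form → F0 90 90 BA.
U+C0167: 4-byte form → F3 80 85 A7.
U+1377: 3-byte form → E1 8D B7.
Concatenated (14 bytes): E2 88 9C F0 90 90 BA F3 80 85 A7 E1 8D B7.

E2 88 9C F0 90 90 BA F3 80 85 A7 E1 8D B7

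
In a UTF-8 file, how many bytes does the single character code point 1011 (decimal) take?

U+03F3 = 0x3F3. UTF-8 uses 1 byte below 0x80, 2 below 0x800, 3 below 0x10000, 4 up to 0x10FFFF. 0x3F3 is in U+0080–U+07FF → 2 bytes.

2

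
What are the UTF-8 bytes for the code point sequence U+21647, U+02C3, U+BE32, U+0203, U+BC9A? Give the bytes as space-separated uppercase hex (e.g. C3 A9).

F0 A1 99 87 CB 83 EB B8 B2 C8 83 EB B2 9A

U+21647: 4-byte form → F0 A1 99 87.
U+02C3: 2-byte form → CB 83.
U+BE32: 3-byte form → EB B8 B2.
U+0203: 2-byte form → C8 83.
U+BC9A: 3-byte form → EB B2 9A.
Concatenated (14 bytes): F0 A1 99 87 CB 83 EB B8 B2 C8 83 EB B2 9A.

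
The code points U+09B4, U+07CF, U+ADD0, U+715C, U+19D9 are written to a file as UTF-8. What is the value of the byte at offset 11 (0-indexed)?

0xE1

U+09B4 → 3-byte form E0 A6 B4 at offsets 0–2.
U+07CF → 2-byte form DF 8F at offsets 3–4.
U+ADD0 → 3-byte form EA B7 90 at offsets 5–7.
U+715C → 3-byte form E7 85 9C at offsets 8–10.
U+19D9 → 3-byte form E1 A7 99 at offsets 11–13.
Offset 11 falls in char 5's range; it's byte 1 of E1 A7 99 = 0xE1.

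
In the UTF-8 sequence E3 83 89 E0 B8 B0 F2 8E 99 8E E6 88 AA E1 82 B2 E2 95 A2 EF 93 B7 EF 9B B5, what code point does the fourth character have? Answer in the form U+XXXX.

U+622A

Offset 0: leading byte 0xE3 = 11100011 → 3-byte char #1 = E3 83 89.
Offset 3: leading byte 0xE0 = 11100000 → 3-byte char #2 = E0 B8 B0.
Offset 6: leading byte 0xF2 = 11110010 → 4-byte char #3 = F2 8E 99 8E.
Offset 10: leading byte 0xE6 = 11100110 → 3-byte char #4 = E6 88 AA.
Leading byte 0xE6 = 11100110 matches 1110xxxx → 3-byte sequence.
Byte 1: 0xE6 = 11100110, payload 0110 (4 bits).
Byte 2: 0x88 = 10001000 (10xxxxxx ✓), payload 001000.
Byte 3: 0xAA = 10101010 (10xxxxxx ✓), payload 101010.
Concatenate: 0110001000101010 = 0x622A (16 bits → U+622A).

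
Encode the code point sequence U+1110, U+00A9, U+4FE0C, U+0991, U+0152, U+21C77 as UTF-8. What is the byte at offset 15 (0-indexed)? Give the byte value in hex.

U+1110 → 3-byte form E1 84 90 at offsets 0–2.
U+00A9 → 2-byte form C2 A9 at offsets 3–4.
U+4FE0C → 4-byte form F1 8F B8 8C at offsets 5–8.
U+0991 → 3-byte form E0 A6 91 at offsets 9–11.
U+0152 → 2-byte form C5 92 at offsets 12–13.
U+21C77 → 4-byte form F0 A1 B1 B7 at offsets 14–17.
Offset 15 falls in char 6's range; it's byte 2 of F0 A1 B1 B7 = 0xA1.

0xA1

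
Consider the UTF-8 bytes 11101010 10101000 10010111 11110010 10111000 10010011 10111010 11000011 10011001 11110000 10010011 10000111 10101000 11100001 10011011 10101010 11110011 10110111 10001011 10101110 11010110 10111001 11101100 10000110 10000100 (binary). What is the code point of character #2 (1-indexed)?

U+B84FA

Offset 0: leading byte 0xEA = 11101010 → 3-byte char #1 = EA A8 97.
Offset 3: leading byte 0xF2 = 11110010 → 4-byte char #2 = F2 B8 93 BA.
Leading byte 0xF2 = 11110010 matches 11110xxx → 4-byte sequence.
Byte 1: 0xF2 = 11110010, payload 010 (3 bits).
Byte 2: 0xB8 = 10111000 (10xxxxxx ✓), payload 111000.
Byte 3: 0x93 = 10010011 (10xxxxxx ✓), payload 010011.
Byte 4: 0xBA = 10111010 (10xxxxxx ✓), payload 111010.
Concatenate: 010111000010011111010 = 0xB84FA (21 bits → U+B84FA).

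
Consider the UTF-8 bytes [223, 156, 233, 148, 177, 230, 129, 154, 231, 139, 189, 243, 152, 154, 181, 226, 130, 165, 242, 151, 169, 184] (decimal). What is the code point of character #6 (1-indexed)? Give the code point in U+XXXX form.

U+20A5

Offset 0: leading byte 0xDF = 11011111 → 2-byte char #1 = DF 9C.
Offset 2: leading byte 0xE9 = 11101001 → 3-byte char #2 = E9 94 B1.
Offset 5: leading byte 0xE6 = 11100110 → 3-byte char #3 = E6 81 9A.
Offset 8: leading byte 0xE7 = 11100111 → 3-byte char #4 = E7 8B BD.
Offset 11: leading byte 0xF3 = 11110011 → 4-byte char #5 = F3 98 9A B5.
Offset 15: leading byte 0xE2 = 11100010 → 3-byte char #6 = E2 82 A5.
Leading byte 0xE2 = 11100010 matches 1110xxxx → 3-byte sequence.
Byte 1: 0xE2 = 11100010, payload 0010 (4 bits).
Byte 2: 0x82 = 10000010 (10xxxxxx ✓), payload 000010.
Byte 3: 0xA5 = 10100101 (10xxxxxx ✓), payload 100101.
Concatenate: 0010000010100101 = 0x20A5 (16 bits → U+20A5).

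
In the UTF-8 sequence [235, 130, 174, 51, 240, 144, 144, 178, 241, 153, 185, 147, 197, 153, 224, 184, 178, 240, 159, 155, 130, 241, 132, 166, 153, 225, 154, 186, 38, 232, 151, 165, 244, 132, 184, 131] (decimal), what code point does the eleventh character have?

Offset 0: leading byte 0xEB = 11101011 → 3-byte char #1 = EB 82 AE.
Offset 3: leading byte 0x33 = 00110011 → 1-byte char #2 = 33.
Offset 4: leading byte 0xF0 = 11110000 → 4-byte char #3 = F0 90 90 B2.
Offset 8: leading byte 0xF1 = 11110001 → 4-byte char #4 = F1 99 B9 93.
Offset 12: leading byte 0xC5 = 11000101 → 2-byte char #5 = C5 99.
Offset 14: leading byte 0xE0 = 11100000 → 3-byte char #6 = E0 B8 B2.
Offset 17: leading byte 0xF0 = 11110000 → 4-byte char #7 = F0 9F 9B 82.
Offset 21: leading byte 0xF1 = 11110001 → 4-byte char #8 = F1 84 A6 99.
Offset 25: leading byte 0xE1 = 11100001 → 3-byte char #9 = E1 9A BA.
Offset 28: leading byte 0x26 = 00100110 → 1-byte char #10 = 26.
Offset 29: leading byte 0xE8 = 11101000 → 3-byte char #11 = E8 97 A5.
Leading byte 0xE8 = 11101000 matches 1110xxxx → 3-byte sequence.
Byte 1: 0xE8 = 11101000, payload 1000 (4 bits).
Byte 2: 0x97 = 10010111 (10xxxxxx ✓), payload 010111.
Byte 3: 0xA5 = 10100101 (10xxxxxx ✓), payload 100101.
Concatenate: 1000010111100101 = 0x85E5 (16 bits → U+85E5).

U+85E5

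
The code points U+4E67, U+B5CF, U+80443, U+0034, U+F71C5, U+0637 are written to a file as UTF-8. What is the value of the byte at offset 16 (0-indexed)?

0xB7

U+4E67 → 3-byte form E4 B9 A7 at offsets 0–2.
U+B5CF → 3-byte form EB 97 8F at offsets 3–5.
U+80443 → 4-byte form F2 80 91 83 at offsets 6–9.
U+0034 → 1-byte form 34 at offsets 10–10.
U+F71C5 → 4-byte form F3 B7 87 85 at offsets 11–14.
U+0637 → 2-byte form D8 B7 at offsets 15–16.
Offset 16 falls in char 6's range; it's byte 2 of D8 B7 = 0xB7.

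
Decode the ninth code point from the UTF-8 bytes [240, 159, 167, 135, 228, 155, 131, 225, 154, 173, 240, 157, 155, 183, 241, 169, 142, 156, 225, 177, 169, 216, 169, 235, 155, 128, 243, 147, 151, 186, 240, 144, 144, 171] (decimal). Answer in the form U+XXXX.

U+D35FA

Offset 0: leading byte 0xF0 = 11110000 → 4-byte char #1 = F0 9F A7 87.
Offset 4: leading byte 0xE4 = 11100100 → 3-byte char #2 = E4 9B 83.
Offset 7: leading byte 0xE1 = 11100001 → 3-byte char #3 = E1 9A AD.
Offset 10: leading byte 0xF0 = 11110000 → 4-byte char #4 = F0 9D 9B B7.
Offset 14: leading byte 0xF1 = 11110001 → 4-byte char #5 = F1 A9 8E 9C.
Offset 18: leading byte 0xE1 = 11100001 → 3-byte char #6 = E1 B1 A9.
Offset 21: leading byte 0xD8 = 11011000 → 2-byte char #7 = D8 A9.
Offset 23: leading byte 0xEB = 11101011 → 3-byte char #8 = EB 9B 80.
Offset 26: leading byte 0xF3 = 11110011 → 4-byte char #9 = F3 93 97 BA.
Leading byte 0xF3 = 11110011 matches 11110xxx → 4-byte sequence.
Byte 1: 0xF3 = 11110011, payload 011 (3 bits).
Byte 2: 0x93 = 10010011 (10xxxxxx ✓), payload 010011.
Byte 3: 0x97 = 10010111 (10xxxxxx ✓), payload 010111.
Byte 4: 0xBA = 10111010 (10xxxxxx ✓), payload 111010.
Concatenate: 011010011010111111010 = 0xD35FA (21 bits → U+D35FA).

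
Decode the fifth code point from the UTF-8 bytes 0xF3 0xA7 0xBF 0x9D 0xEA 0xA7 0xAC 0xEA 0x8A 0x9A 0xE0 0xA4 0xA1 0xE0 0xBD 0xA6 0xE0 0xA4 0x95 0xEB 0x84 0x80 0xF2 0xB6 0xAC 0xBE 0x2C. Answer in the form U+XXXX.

Offset 0: leading byte 0xF3 = 11110011 → 4-byte char #1 = F3 A7 BF 9D.
Offset 4: leading byte 0xEA = 11101010 → 3-byte char #2 = EA A7 AC.
Offset 7: leading byte 0xEA = 11101010 → 3-byte char #3 = EA 8A 9A.
Offset 10: leading byte 0xE0 = 11100000 → 3-byte char #4 = E0 A4 A1.
Offset 13: leading byte 0xE0 = 11100000 → 3-byte char #5 = E0 BD A6.
Leading byte 0xE0 = 11100000 matches 1110xxxx → 3-byte sequence.
Byte 1: 0xE0 = 11100000, payload 0000 (4 bits).
Byte 2: 0xBD = 10111101 (10xxxxxx ✓), payload 111101.
Byte 3: 0xA6 = 10100110 (10xxxxxx ✓), payload 100110.
Concatenate: 0000111101100110 = 0xF66 (16 bits → U+0F66).

U+0F66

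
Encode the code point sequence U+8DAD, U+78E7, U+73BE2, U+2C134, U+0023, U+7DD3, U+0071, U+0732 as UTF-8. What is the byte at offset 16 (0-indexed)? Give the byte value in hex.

0xB7

U+8DAD → 3-byte form E8 B6 AD at offsets 0–2.
U+78E7 → 3-byte form E7 A3 A7 at offsets 3–5.
U+73BE2 → 4-byte form F1 B3 AF A2 at offsets 6–9.
U+2C134 → 4-byte form F0 AC 84 B4 at offsets 10–13.
U+0023 → 1-byte form 23 at offsets 14–14.
U+7DD3 → 3-byte form E7 B7 93 at offsets 15–17.
Offset 16 falls in char 6's range; it's byte 2 of E7 B7 93 = 0xB7.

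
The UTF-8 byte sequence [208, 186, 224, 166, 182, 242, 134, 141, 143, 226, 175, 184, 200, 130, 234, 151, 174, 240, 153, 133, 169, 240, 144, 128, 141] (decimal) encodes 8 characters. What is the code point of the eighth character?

Offset 0: leading byte 0xD0 = 11010000 → 2-byte char #1 = D0 BA.
Offset 2: leading byte 0xE0 = 11100000 → 3-byte char #2 = E0 A6 B6.
Offset 5: leading byte 0xF2 = 11110010 → 4-byte char #3 = F2 86 8D 8F.
Offset 9: leading byte 0xE2 = 11100010 → 3-byte char #4 = E2 AF B8.
Offset 12: leading byte 0xC8 = 11001000 → 2-byte char #5 = C8 82.
Offset 14: leading byte 0xEA = 11101010 → 3-byte char #6 = EA 97 AE.
Offset 17: leading byte 0xF0 = 11110000 → 4-byte char #7 = F0 99 85 A9.
Offset 21: leading byte 0xF0 = 11110000 → 4-byte char #8 = F0 90 80 8D.
Leading byte 0xF0 = 11110000 matches 11110xxx → 4-byte sequence.
Byte 1: 0xF0 = 11110000, payload 000 (3 bits).
Byte 2: 0x90 = 10010000 (10xxxxxx ✓), payload 010000.
Byte 3: 0x80 = 10000000 (10xxxxxx ✓), payload 000000.
Byte 4: 0x8D = 10001101 (10xxxxxx ✓), payload 001101.
Concatenate: 000010000000000001101 = 0x1000D (21 bits → U+1000D).

U+1000D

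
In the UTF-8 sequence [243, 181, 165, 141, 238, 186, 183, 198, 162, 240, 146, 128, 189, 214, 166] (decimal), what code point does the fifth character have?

U+05A6

Offset 0: leading byte 0xF3 = 11110011 → 4-byte char #1 = F3 B5 A5 8D.
Offset 4: leading byte 0xEE = 11101110 → 3-byte char #2 = EE BA B7.
Offset 7: leading byte 0xC6 = 11000110 → 2-byte char #3 = C6 A2.
Offset 9: leading byte 0xF0 = 11110000 → 4-byte char #4 = F0 92 80 BD.
Offset 13: leading byte 0xD6 = 11010110 → 2-byte char #5 = D6 A6.
Leading byte 0xD6 = 11010110 matches 110xxxxx → 2-byte sequence.
Byte 1: 0xD6 = 11010110, payload 10110 (5 bits).
Byte 2: 0xA6 = 10100110 (10xxxxxx ✓), payload 100110.
Concatenate: 10110100110 = 0x5A6 (11 bits → U+05A6).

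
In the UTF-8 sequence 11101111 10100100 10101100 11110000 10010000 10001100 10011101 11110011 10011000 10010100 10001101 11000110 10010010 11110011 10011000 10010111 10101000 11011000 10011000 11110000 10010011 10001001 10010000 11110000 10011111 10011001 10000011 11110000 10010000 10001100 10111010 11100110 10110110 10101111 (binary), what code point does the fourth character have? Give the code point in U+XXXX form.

U+0192

Offset 0: leading byte 0xEF = 11101111 → 3-byte char #1 = EF A4 AC.
Offset 3: leading byte 0xF0 = 11110000 → 4-byte char #2 = F0 90 8C 9D.
Offset 7: leading byte 0xF3 = 11110011 → 4-byte char #3 = F3 98 94 8D.
Offset 11: leading byte 0xC6 = 11000110 → 2-byte char #4 = C6 92.
Leading byte 0xC6 = 11000110 matches 110xxxxx → 2-byte sequence.
Byte 1: 0xC6 = 11000110, payload 00110 (5 bits).
Byte 2: 0x92 = 10010010 (10xxxxxx ✓), payload 010010.
Concatenate: 00110010010 = 0x192 (11 bits → U+0192).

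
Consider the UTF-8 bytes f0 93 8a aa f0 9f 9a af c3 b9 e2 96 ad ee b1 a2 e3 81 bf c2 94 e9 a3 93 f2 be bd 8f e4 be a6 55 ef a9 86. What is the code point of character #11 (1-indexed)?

U+0055

Offset 0: leading byte 0xF0 = 11110000 → 4-byte char #1 = F0 93 8A AA.
Offset 4: leading byte 0xF0 = 11110000 → 4-byte char #2 = F0 9F 9A AF.
Offset 8: leading byte 0xC3 = 11000011 → 2-byte char #3 = C3 B9.
Offset 10: leading byte 0xE2 = 11100010 → 3-byte char #4 = E2 96 AD.
Offset 13: leading byte 0xEE = 11101110 → 3-byte char #5 = EE B1 A2.
Offset 16: leading byte 0xE3 = 11100011 → 3-byte char #6 = E3 81 BF.
Offset 19: leading byte 0xC2 = 11000010 → 2-byte char #7 = C2 94.
Offset 21: leading byte 0xE9 = 11101001 → 3-byte char #8 = E9 A3 93.
Offset 24: leading byte 0xF2 = 11110010 → 4-byte char #9 = F2 BE BD 8F.
Offset 28: leading byte 0xE4 = 11100100 → 3-byte char #10 = E4 BE A6.
Offset 31: leading byte 0x55 = 01010101 → 1-byte char #11 = 55.
Leading byte 0x55 = 01010101 matches 0xxxxxxx → 1-byte sequence.
Byte 1: 0x55 = 01010101, payload 1010101 (7 bits).
Concatenate: 1010101 = 0x55 (7 bits → U+0055).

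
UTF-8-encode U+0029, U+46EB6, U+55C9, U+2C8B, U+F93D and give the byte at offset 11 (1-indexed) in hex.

0x8B

1-indexed offset 11 is 0-indexed offset 10.
U+0029 → 1-byte form 29 at offsets 0–0.
U+46EB6 → 4-byte form F1 86 BA B6 at offsets 1–4.
U+55C9 → 3-byte form E5 97 89 at offsets 5–7.
U+2C8B → 3-byte form E2 B2 8B at offsets 8–10.
Offset 10 falls in char 4's range; it's byte 3 of E2 B2 8B = 0x8B.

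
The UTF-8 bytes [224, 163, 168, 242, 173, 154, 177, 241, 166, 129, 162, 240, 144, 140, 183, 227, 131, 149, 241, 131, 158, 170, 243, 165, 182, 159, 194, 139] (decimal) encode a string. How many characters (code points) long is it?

Byte at offset 0: 0xE0 = 11100000 → 3-byte char (#1). Advance 3.
Byte at offset 3: 0xF2 = 11110010 → 4-byte char (#2). Advance 4.
Byte at offset 7: 0xF1 = 11110001 → 4-byte char (#3). Advance 4.
Byte at offset 11: 0xF0 = 11110000 → 4-byte char (#4). Advance 4.
Byte at offset 15: 0xE3 = 11100011 → 3-byte char (#5). Advance 3.
Byte at offset 18: 0xF1 = 11110001 → 4-byte char (#6). Advance 4.
Byte at offset 22: 0xF3 = 11110011 → 4-byte char (#7). Advance 4.
Byte at offset 26: 0xC2 = 11000010 → 2-byte char (#8). Advance 2.
Reached end at offset 28 after 8 code points.

8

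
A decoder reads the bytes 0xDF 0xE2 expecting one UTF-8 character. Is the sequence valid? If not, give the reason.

Leading byte 0xDF = 11011111 → 2-byte form.
Byte 2 is 0xE2 = 11100010, which is not 10xxxxxx — expected a continuation byte.

invalid (non-continuation byte where continuation expected)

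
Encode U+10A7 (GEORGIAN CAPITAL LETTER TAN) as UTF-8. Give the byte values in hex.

U+10A7 = 0x10A7 = 4263 decimal. In range U+0800–U+FFFF → 3-byte form: 1110xxxx 10xxxxxx 10xxxxxx.
Binary (16 bits): 0001000010100111.
Split 4+6+6: 0001 | 000010 | 100111.
Byte 1: 11100001 = 0xE1.
Byte 2: 10000010 = 0x82.
Byte 3: 10100111 = 0xA7.

E1 82 A7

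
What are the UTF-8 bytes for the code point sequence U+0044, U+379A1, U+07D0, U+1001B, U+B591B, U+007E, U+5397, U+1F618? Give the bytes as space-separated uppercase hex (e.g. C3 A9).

44 F0 B7 A6 A1 DF 90 F0 90 80 9B F2 B5 A4 9B 7E E5 8E 97 F0 9F 98 98

U+0044: 1-byte form → 44.
U+379A1: 4-byte form → F0 B7 A6 A1.
U+07D0: 2-byte form → DF 90.
U+1001B: 4-byte form → F0 90 80 9B.
U+B591B: 4-byte form → F2 B5 A4 9B.
U+007E: 1-byte form → 7E.
U+5397: 3-byte form → E5 8E 97.
U+1F618: 4-byte form → F0 9F 98 98.
Concatenated (23 bytes): 44 F0 B7 A6 A1 DF 90 F0 90 80 9B F2 B5 A4 9B 7E E5 8E 97 F0 9F 98 98.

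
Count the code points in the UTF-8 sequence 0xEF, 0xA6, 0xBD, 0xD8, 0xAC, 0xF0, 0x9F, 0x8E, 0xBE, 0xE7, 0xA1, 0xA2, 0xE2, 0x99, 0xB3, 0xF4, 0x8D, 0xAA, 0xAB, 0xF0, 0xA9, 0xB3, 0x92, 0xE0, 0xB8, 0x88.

Byte at offset 0: 0xEF = 11101111 → 3-byte char (#1). Advance 3.
Byte at offset 3: 0xD8 = 11011000 → 2-byte char (#2). Advance 2.
Byte at offset 5: 0xF0 = 11110000 → 4-byte char (#3). Advance 4.
Byte at offset 9: 0xE7 = 11100111 → 3-byte char (#4). Advance 3.
Byte at offset 12: 0xE2 = 11100010 → 3-byte char (#5). Advance 3.
Byte at offset 15: 0xF4 = 11110100 → 4-byte char (#6). Advance 4.
Byte at offset 19: 0xF0 = 11110000 → 4-byte char (#7). Advance 4.
Byte at offset 23: 0xE0 = 11100000 → 3-byte char (#8). Advance 3.
Reached end at offset 26 after 8 code points.

8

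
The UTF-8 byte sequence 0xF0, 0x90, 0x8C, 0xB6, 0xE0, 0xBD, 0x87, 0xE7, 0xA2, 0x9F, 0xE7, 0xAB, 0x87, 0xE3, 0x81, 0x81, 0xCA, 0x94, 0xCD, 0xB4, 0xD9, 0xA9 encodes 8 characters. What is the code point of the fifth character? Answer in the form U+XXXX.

U+3041

Offset 0: leading byte 0xF0 = 11110000 → 4-byte char #1 = F0 90 8C B6.
Offset 4: leading byte 0xE0 = 11100000 → 3-byte char #2 = E0 BD 87.
Offset 7: leading byte 0xE7 = 11100111 → 3-byte char #3 = E7 A2 9F.
Offset 10: leading byte 0xE7 = 11100111 → 3-byte char #4 = E7 AB 87.
Offset 13: leading byte 0xE3 = 11100011 → 3-byte char #5 = E3 81 81.
Leading byte 0xE3 = 11100011 matches 1110xxxx → 3-byte sequence.
Byte 1: 0xE3 = 11100011, payload 0011 (4 bits).
Byte 2: 0x81 = 10000001 (10xxxxxx ✓), payload 000001.
Byte 3: 0x81 = 10000001 (10xxxxxx ✓), payload 000001.
Concatenate: 0011000001000001 = 0x3041 (16 bits → U+3041).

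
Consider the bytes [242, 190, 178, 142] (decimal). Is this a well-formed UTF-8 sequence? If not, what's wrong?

Leading byte 0xF2 = 11110010 → 4-byte form.
Continuation bytes 0xBE=10111110, 0xB2=10110010, 0x8E=10001110 all match 10xxxxxx.
Decoded value 0xBEC8E is ≥ 0x10000 (shortest form) and not a surrogate.

valid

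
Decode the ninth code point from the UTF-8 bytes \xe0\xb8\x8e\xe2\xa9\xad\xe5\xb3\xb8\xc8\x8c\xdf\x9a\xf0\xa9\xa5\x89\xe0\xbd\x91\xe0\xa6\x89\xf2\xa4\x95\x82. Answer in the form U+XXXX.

U+A4542

Offset 0: leading byte 0xE0 = 11100000 → 3-byte char #1 = E0 B8 8E.
Offset 3: leading byte 0xE2 = 11100010 → 3-byte char #2 = E2 A9 AD.
Offset 6: leading byte 0xE5 = 11100101 → 3-byte char #3 = E5 B3 B8.
Offset 9: leading byte 0xC8 = 11001000 → 2-byte char #4 = C8 8C.
Offset 11: leading byte 0xDF = 11011111 → 2-byte char #5 = DF 9A.
Offset 13: leading byte 0xF0 = 11110000 → 4-byte char #6 = F0 A9 A5 89.
Offset 17: leading byte 0xE0 = 11100000 → 3-byte char #7 = E0 BD 91.
Offset 20: leading byte 0xE0 = 11100000 → 3-byte char #8 = E0 A6 89.
Offset 23: leading byte 0xF2 = 11110010 → 4-byte char #9 = F2 A4 95 82.
Leading byte 0xF2 = 11110010 matches 11110xxx → 4-byte sequence.
Byte 1: 0xF2 = 11110010, payload 010 (3 bits).
Byte 2: 0xA4 = 10100100 (10xxxxxx ✓), payload 100100.
Byte 3: 0x95 = 10010101 (10xxxxxx ✓), payload 010101.
Byte 4: 0x82 = 10000010 (10xxxxxx ✓), payload 000010.
Concatenate: 010100100010101000010 = 0xA4542 (21 bits → U+A4542).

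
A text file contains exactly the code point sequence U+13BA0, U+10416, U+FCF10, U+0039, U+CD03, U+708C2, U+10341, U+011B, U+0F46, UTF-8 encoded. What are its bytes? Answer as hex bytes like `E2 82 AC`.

F0 93 AE A0 F0 90 90 96 F3 BC BC 90 39 EC B4 83 F1 B0 A3 82 F0 90 8D 81 C4 9B E0 BD 86

U+13BA0: 4-byte form → F0 93 AE A0.
U+10416: 4-byte form → F0 90 90 96.
U+FCF10: 4-byte form → F3 BC BC 90.
U+0039: 1-byte form → 39.
U+CD03: 3-byte form → EC B4 83.
U+708C2: 4-byte form → F1 B0 A3 82.
U+10341: 4-byte form → F0 90 8D 81.
U+011B: 2-byte form → C4 9B.
U+0F46: 3-byte form → E0 BD 86.
Concatenated (29 bytes): F0 93 AE A0 F0 90 90 96 F3 BC BC 90 39 EC B4 83 F1 B0 A3 82 F0 90 8D 81 C4 9B E0 BD 86.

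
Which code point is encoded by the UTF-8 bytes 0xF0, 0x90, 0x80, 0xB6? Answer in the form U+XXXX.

Leading byte 0xF0 = 11110000 matches 11110xxx → 4-byte sequence.
Byte 1: 0xF0 = 11110000, payload 000 (3 bits).
Byte 2: 0x90 = 10010000 (10xxxxxx ✓), payload 010000.
Byte 3: 0x80 = 10000000 (10xxxxxx ✓), payload 000000.
Byte 4: 0xB6 = 10110110 (10xxxxxx ✓), payload 110110.
Concatenate: 000010000000000110110 = 0x10036 (21 bits → U+10036).

U+10036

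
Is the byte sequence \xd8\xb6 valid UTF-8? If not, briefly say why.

valid

Leading byte 0xD8 = 11011000 → 2-byte form.
Continuation bytes 0xB6=10110110 all match 10xxxxxx.
Decoded value 0x636 is ≥ 0x80 (shortest form) and not a surrogate.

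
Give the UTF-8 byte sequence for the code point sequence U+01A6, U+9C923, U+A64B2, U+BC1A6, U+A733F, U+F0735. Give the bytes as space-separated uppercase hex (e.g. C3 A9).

U+01A6: 2-byte form → C6 A6.
U+9C923: 4-byte form → F2 9C A4 A3.
U+A64B2: 4-byte form → F2 A6 92 B2.
U+BC1A6: 4-byte form → F2 BC 86 A6.
U+A733F: 4-byte form → F2 A7 8C BF.
U+F0735: 4-byte form → F3 B0 9C B5.
Concatenated (22 bytes): C6 A6 F2 9C A4 A3 F2 A6 92 B2 F2 BC 86 A6 F2 A7 8C BF F3 B0 9C B5.

C6 A6 F2 9C A4 A3 F2 A6 92 B2 F2 BC 86 A6 F2 A7 8C BF F3 B0 9C B5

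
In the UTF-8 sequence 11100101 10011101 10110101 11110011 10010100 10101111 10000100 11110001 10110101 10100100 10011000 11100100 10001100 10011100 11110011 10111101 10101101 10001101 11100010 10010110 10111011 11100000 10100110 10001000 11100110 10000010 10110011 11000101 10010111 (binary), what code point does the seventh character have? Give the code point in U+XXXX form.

U+0988

Offset 0: leading byte 0xE5 = 11100101 → 3-byte char #1 = E5 9D B5.
Offset 3: leading byte 0xF3 = 11110011 → 4-byte char #2 = F3 94 AF 84.
Offset 7: leading byte 0xF1 = 11110001 → 4-byte char #3 = F1 B5 A4 98.
Offset 11: leading byte 0xE4 = 11100100 → 3-byte char #4 = E4 8C 9C.
Offset 14: leading byte 0xF3 = 11110011 → 4-byte char #5 = F3 BD AD 8D.
Offset 18: leading byte 0xE2 = 11100010 → 3-byte char #6 = E2 96 BB.
Offset 21: leading byte 0xE0 = 11100000 → 3-byte char #7 = E0 A6 88.
Leading byte 0xE0 = 11100000 matches 1110xxxx → 3-byte sequence.
Byte 1: 0xE0 = 11100000, payload 0000 (4 bits).
Byte 2: 0xA6 = 10100110 (10xxxxxx ✓), payload 100110.
Byte 3: 0x88 = 10001000 (10xxxxxx ✓), payload 001000.
Concatenate: 0000100110001000 = 0x988 (16 bits → U+0988).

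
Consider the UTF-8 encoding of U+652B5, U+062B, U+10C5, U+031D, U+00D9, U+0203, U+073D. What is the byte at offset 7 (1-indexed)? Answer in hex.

0xE1

1-indexed offset 7 is 0-indexed offset 6.
U+652B5 → 4-byte form F1 A5 8A B5 at offsets 0–3.
U+062B → 2-byte form D8 AB at offsets 4–5.
U+10C5 → 3-byte form E1 83 85 at offsets 6–8.
Offset 6 falls in char 3's range; it's byte 1 of E1 83 85 = 0xE1.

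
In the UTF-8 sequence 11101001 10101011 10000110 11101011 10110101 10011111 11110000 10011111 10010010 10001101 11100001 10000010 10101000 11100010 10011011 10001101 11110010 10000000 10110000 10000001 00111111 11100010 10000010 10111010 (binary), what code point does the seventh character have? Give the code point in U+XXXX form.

U+003F

Offset 0: leading byte 0xE9 = 11101001 → 3-byte char #1 = E9 AB 86.
Offset 3: leading byte 0xEB = 11101011 → 3-byte char #2 = EB B5 9F.
Offset 6: leading byte 0xF0 = 11110000 → 4-byte char #3 = F0 9F 92 8D.
Offset 10: leading byte 0xE1 = 11100001 → 3-byte char #4 = E1 82 A8.
Offset 13: leading byte 0xE2 = 11100010 → 3-byte char #5 = E2 9B 8D.
Offset 16: leading byte 0xF2 = 11110010 → 4-byte char #6 = F2 80 B0 81.
Offset 20: leading byte 0x3F = 00111111 → 1-byte char #7 = 3F.
Leading byte 0x3F = 00111111 matches 0xxxxxxx → 1-byte sequence.
Byte 1: 0x3F = 00111111, payload 0111111 (7 bits).
Concatenate: 0111111 = 0x3F (7 bits → U+003F).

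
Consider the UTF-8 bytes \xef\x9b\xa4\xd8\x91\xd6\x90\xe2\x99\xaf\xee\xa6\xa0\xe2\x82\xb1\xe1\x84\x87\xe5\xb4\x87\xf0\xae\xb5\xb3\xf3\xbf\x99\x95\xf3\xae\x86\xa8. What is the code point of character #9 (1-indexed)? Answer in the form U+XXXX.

Offset 0: leading byte 0xEF = 11101111 → 3-byte char #1 = EF 9B A4.
Offset 3: leading byte 0xD8 = 11011000 → 2-byte char #2 = D8 91.
Offset 5: leading byte 0xD6 = 11010110 → 2-byte char #3 = D6 90.
Offset 7: leading byte 0xE2 = 11100010 → 3-byte char #4 = E2 99 AF.
Offset 10: leading byte 0xEE = 11101110 → 3-byte char #5 = EE A6 A0.
Offset 13: leading byte 0xE2 = 11100010 → 3-byte char #6 = E2 82 B1.
Offset 16: leading byte 0xE1 = 11100001 → 3-byte char #7 = E1 84 87.
Offset 19: leading byte 0xE5 = 11100101 → 3-byte char #8 = E5 B4 87.
Offset 22: leading byte 0xF0 = 11110000 → 4-byte char #9 = F0 AE B5 B3.
Leading byte 0xF0 = 11110000 matches 11110xxx → 4-byte sequence.
Byte 1: 0xF0 = 11110000, payload 000 (3 bits).
Byte 2: 0xAE = 10101110 (10xxxxxx ✓), payload 101110.
Byte 3: 0xB5 = 10110101 (10xxxxxx ✓), payload 110101.
Byte 4: 0xB3 = 10110011 (10xxxxxx ✓), payload 110011.
Concatenate: 000101110110101110011 = 0x2ED73 (21 bits → U+2ED73).

U+2ED73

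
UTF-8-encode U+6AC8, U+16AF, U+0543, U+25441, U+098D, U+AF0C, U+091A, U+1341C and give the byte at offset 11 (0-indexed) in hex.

U+6AC8 → 3-byte form E6 AB 88 at offsets 0–2.
U+16AF → 3-byte form E1 9A AF at offsets 3–5.
U+0543 → 2-byte form D5 83 at offsets 6–7.
U+25441 → 4-byte form F0 A5 91 81 at offsets 8–11.
Offset 11 falls in char 4's range; it's byte 4 of F0 A5 91 81 = 0x81.

0x81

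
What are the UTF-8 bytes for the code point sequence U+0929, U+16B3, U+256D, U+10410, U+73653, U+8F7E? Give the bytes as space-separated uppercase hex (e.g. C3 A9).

E0 A4 A9 E1 9A B3 E2 95 AD F0 90 90 90 F1 B3 99 93 E8 BD BE

U+0929: 3-byte form → E0 A4 A9.
U+16B3: 3-byte form → E1 9A B3.
U+256D: 3-byte form → E2 95 AD.
U+10410: 4-byte form → F0 90 90 90.
U+73653: 4-byte form → F1 B3 99 93.
U+8F7E: 3-byte form → E8 BD BE.
Concatenated (20 bytes): E0 A4 A9 E1 9A B3 E2 95 AD F0 90 90 90 F1 B3 99 93 E8 BD BE.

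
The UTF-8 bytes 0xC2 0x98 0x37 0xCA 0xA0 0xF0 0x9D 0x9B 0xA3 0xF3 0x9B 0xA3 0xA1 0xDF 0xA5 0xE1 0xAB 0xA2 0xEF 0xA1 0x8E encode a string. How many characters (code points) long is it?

8

Byte at offset 0: 0xC2 = 11000010 → 2-byte char (#1). Advance 2.
Byte at offset 2: 0x37 = 00110111 → 1-byte char (#2). Advance 1.
Byte at offset 3: 0xCA = 11001010 → 2-byte char (#3). Advance 2.
Byte at offset 5: 0xF0 = 11110000 → 4-byte char (#4). Advance 4.
Byte at offset 9: 0xF3 = 11110011 → 4-byte char (#5). Advance 4.
Byte at offset 13: 0xDF = 11011111 → 2-byte char (#6). Advance 2.
Byte at offset 15: 0xE1 = 11100001 → 3-byte char (#7). Advance 3.
Byte at offset 18: 0xEF = 11101111 → 3-byte char (#8). Advance 3.
Reached end at offset 21 after 8 code points.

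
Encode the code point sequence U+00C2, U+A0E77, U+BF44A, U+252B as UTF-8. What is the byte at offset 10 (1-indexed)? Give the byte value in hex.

1-indexed offset 10 is 0-indexed offset 9.
U+00C2 → 2-byte form C3 82 at offsets 0–1.
U+A0E77 → 4-byte form F2 A0 B9 B7 at offsets 2–5.
U+BF44A → 4-byte form F2 BF 91 8A at offsets 6–9.
Offset 9 falls in char 3's range; it's byte 4 of F2 BF 91 8A = 0x8A.

0x8A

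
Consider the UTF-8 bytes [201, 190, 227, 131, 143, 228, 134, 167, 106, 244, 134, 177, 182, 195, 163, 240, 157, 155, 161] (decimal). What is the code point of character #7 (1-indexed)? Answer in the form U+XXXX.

Offset 0: leading byte 0xC9 = 11001001 → 2-byte char #1 = C9 BE.
Offset 2: leading byte 0xE3 = 11100011 → 3-byte char #2 = E3 83 8F.
Offset 5: leading byte 0xE4 = 11100100 → 3-byte char #3 = E4 86 A7.
Offset 8: leading byte 0x6A = 01101010 → 1-byte char #4 = 6A.
Offset 9: leading byte 0xF4 = 11110100 → 4-byte char #5 = F4 86 B1 B6.
Offset 13: leading byte 0xC3 = 11000011 → 2-byte char #6 = C3 A3.
Offset 15: leading byte 0xF0 = 11110000 → 4-byte char #7 = F0 9D 9B A1.
Leading byte 0xF0 = 11110000 matches 11110xxx → 4-byte sequence.
Byte 1: 0xF0 = 11110000, payload 000 (3 bits).
Byte 2: 0x9D = 10011101 (10xxxxxx ✓), payload 011101.
Byte 3: 0x9B = 10011011 (10xxxxxx ✓), payload 011011.
Byte 4: 0xA1 = 10100001 (10xxxxxx ✓), payload 100001.
Concatenate: 000011101011011100001 = 0x1D6E1 (21 bits → U+1D6E1).

U+1D6E1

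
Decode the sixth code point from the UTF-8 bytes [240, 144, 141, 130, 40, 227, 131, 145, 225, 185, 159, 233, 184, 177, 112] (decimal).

U+0070

Offset 0: leading byte 0xF0 = 11110000 → 4-byte char #1 = F0 90 8D 82.
Offset 4: leading byte 0x28 = 00101000 → 1-byte char #2 = 28.
Offset 5: leading byte 0xE3 = 11100011 → 3-byte char #3 = E3 83 91.
Offset 8: leading byte 0xE1 = 11100001 → 3-byte char #4 = E1 B9 9F.
Offset 11: leading byte 0xE9 = 11101001 → 3-byte char #5 = E9 B8 B1.
Offset 14: leading byte 0x70 = 01110000 → 1-byte char #6 = 70.
Leading byte 0x70 = 01110000 matches 0xxxxxxx → 1-byte sequence.
Byte 1: 0x70 = 01110000, payload 1110000 (7 bits).
Concatenate: 1110000 = 0x70 (7 bits → U+0070).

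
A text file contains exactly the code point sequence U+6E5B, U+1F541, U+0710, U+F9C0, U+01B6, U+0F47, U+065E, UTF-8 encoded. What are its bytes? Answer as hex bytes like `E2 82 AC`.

E6 B9 9B F0 9F 95 81 DC 90 EF A7 80 C6 B6 E0 BD 87 D9 9E

U+6E5B: 3-byte form → E6 B9 9B.
U+1F541: 4-byte form → F0 9F 95 81.
U+0710: 2-byte form → DC 90.
U+F9C0: 3-byte form → EF A7 80.
U+01B6: 2-byte form → C6 B6.
U+0F47: 3-byte form → E0 BD 87.
U+065E: 2-byte form → D9 9E.
Concatenated (19 bytes): E6 B9 9B F0 9F 95 81 DC 90 EF A7 80 C6 B6 E0 BD 87 D9 9E.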